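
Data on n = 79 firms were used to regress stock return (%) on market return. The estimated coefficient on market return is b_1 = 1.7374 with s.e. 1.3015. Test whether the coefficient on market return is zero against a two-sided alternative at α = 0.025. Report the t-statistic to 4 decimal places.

H₀: β₁ = 0 vs H₁: β₁ ≠ 0.
t = (b_1 − β₁⁰)/SE = 1.7374 / 1.3015 = 1.3349.
df = n − 2 = 79 − 2 = 77.
Two-sided p ≈ 0.1858, which is ≥ 0.025, so fail to reject H₀.
The data do not give significant evidence of an association between market return and stock return.

t = 1.3349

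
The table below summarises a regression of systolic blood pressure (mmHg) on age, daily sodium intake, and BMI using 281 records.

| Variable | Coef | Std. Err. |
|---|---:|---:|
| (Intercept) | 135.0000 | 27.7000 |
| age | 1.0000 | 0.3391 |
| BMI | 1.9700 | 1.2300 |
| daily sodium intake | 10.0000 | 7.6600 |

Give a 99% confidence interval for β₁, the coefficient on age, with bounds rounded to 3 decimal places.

Read off: b = 1.0000, SE = 0.3391 for age.
df = n − k − 1 = 281 − 3 − 1 = 277.
t* = t_{0.005, 277} = 2.593694.
Margin = t* × SE = 2.593694 × 0.3391 = 0.87952.
CI: 1.0000 ± 0.87952 → (0.120, 1.880).

(0.120, 1.880)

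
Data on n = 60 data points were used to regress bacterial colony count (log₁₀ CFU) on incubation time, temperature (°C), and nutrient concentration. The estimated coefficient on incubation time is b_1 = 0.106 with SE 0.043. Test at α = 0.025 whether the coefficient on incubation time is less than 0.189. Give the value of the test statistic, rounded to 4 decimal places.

t = -1.9302

H₀: β₁ = 0.189 vs H₁: β₁ < 0.189.
t = (b_1 − β₁⁰)/SE = (0.106 − 0.189) / 0.043 = -1.9302.
df = n − k − 1 = 60 − 3 − 1 = 56.
One-sided p ≈ 0.0293, which is ≥ 0.025, so fail to reject H₀.
The data do not give significant evidence that the true slope on incubation time is below 0.189 log₁₀ CFU per unit, holding the other predictors fixed.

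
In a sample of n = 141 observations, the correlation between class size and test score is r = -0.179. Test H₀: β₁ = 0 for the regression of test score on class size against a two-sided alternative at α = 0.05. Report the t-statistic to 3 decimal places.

t = -2.145

t = r·√(n − 2)/√(1 − r²) = -0.179·√139/√0.967959 = -2.145.
df = n − 2 = 139.
Two-sided p ≈ 0.0337, which is < 0.05, so reject H₀.
There is evidence of a linear association between class size and test score.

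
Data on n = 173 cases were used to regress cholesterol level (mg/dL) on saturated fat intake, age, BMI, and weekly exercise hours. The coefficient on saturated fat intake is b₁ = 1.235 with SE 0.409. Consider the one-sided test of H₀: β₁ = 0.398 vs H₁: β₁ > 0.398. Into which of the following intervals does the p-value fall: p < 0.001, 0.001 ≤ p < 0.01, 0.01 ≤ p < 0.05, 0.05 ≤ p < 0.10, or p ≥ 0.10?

t = (1.235 − 0.398) / 0.409 = 2.046.
df = n − k − 1 = 173 − 4 − 1 = 168.
One-sided p = P(T_{168} > t) ≈ 0.0211.
So 0.01 ≤ p < 0.05.

0.01 ≤ p < 0.05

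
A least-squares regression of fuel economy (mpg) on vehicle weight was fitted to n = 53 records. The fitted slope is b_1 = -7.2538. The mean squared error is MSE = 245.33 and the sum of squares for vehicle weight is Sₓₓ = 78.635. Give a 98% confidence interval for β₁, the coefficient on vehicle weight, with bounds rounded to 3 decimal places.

SE(b_1) = √(MSE/Sₓₓ) = √(245.33/78.635) = 1.76631.
df = n − 2 = 51.
t* = t_{0.01, 51} = 2.401718.
Margin = t* × SE = 2.401718 × 1.76631 = 4.24218.
CI: -7.2538 ± 4.24218 → (-11.496, -3.012).
With 98% confidence, each one-unit increase in vehicle weight is associated with a change of between -11.496 and -3.012 mpg in fuel economy.

(-11.496, -3.012)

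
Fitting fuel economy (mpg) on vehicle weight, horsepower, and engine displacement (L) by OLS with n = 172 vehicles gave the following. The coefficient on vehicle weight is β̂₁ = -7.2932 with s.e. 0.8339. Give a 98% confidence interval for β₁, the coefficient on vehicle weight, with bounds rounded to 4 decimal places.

(-9.2518, -5.3346)

df = n − k − 1 = 172 − 3 − 1 = 168.
t* = t_{0.01, 168} = 2.348749.
Margin = t* × SE = 2.348749 × 0.8339 = 1.958622.
CI: -7.2932 ± 1.958622 → (-9.2518, -5.3346).
With 98% confidence, each one-unit increase in vehicle weight is associated with a change of between -9.2518 and -5.3346 mpg in fuel economy, holding the other predictors fixed.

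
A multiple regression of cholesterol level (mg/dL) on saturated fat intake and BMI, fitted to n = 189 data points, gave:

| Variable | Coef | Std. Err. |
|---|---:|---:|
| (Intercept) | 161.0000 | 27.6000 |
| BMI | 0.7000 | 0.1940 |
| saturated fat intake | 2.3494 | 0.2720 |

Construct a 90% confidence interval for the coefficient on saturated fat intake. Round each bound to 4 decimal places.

Read off: b = 2.3494, SE = 0.2720 for saturated fat intake.
df = n − k − 1 = 189 − 2 − 1 = 186.
t* = t_{0.05, 186} = 1.653087.
Margin = t* × SE = 1.653087 × 0.2720 = 0.449640.
CI: 2.3494 ± 0.449640 → (1.8998, 2.7990).

(1.8998, 2.7990)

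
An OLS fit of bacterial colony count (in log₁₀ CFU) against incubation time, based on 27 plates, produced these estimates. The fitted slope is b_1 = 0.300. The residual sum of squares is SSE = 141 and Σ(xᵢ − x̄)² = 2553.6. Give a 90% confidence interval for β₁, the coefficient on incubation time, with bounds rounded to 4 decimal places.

(0.2197, 0.3803)

MSE = SSE/(n − 2) = 141/25 = 5.64.
SE(b_1) = √(MSE/Sₓₓ) = √(5.64/2553.6) = 0.0469962.
df = n − 2 = 25.
t* = t_{0.05, 25} = 1.708141.
Margin = t* × SE = 1.708141 × 0.0469962 = 0.080276.
CI: 0.300 ± 0.080276 → (0.2197, 0.3803).
With 90% confidence, each one-unit increase in incubation time is associated with a change of between 0.2197 and 0.3803 log₁₀ CFU in bacterial colony count.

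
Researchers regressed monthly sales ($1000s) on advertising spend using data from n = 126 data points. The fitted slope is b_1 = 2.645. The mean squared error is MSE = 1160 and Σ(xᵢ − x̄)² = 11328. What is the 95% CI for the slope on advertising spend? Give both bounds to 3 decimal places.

(2.012, 3.278)

SE(b_1) = √(MSE/Sₓₓ) = √(1160/11328) = 0.320002.
df = n − 2 = 124.
t* = t_{0.025, 124} = 1.97928.
Margin = t* × SE = 1.97928 × 0.320002 = 0.63337.
CI: 2.645 ± 0.63337 → (2.012, 3.278).
With 95% confidence, each one-unit increase in advertising spend is associated with a change of between 2.012 and 3.278 $1000s in monthly sales.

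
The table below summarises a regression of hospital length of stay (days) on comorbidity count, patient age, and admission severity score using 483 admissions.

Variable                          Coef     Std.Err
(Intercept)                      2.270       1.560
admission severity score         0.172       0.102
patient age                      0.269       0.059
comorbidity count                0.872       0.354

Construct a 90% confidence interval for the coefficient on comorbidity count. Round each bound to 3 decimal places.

(0.289, 1.455)

Read off: b = 0.872, SE = 0.354 for comorbidity count.
df = n − k − 1 = 483 − 3 − 1 = 479.
t* = t_{0.05, 479} = 1.648041.
Margin = t* × SE = 1.648041 × 0.354 = 0.58341.
CI: 0.872 ± 0.58341 → (0.289, 1.455).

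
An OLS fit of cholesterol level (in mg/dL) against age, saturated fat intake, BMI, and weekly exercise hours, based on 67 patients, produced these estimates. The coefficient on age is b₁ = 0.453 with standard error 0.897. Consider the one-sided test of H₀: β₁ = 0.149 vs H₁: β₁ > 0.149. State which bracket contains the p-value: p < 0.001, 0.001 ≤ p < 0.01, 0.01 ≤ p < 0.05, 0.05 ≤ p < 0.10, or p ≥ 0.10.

t = (0.453 − 0.149) / 0.897 = 0.339.
df = n − k − 1 = 67 − 4 − 1 = 62.
One-sided p = P(T_{62} > t) ≈ 0.3679.
So p ≥ 0.10.

p ≥ 0.10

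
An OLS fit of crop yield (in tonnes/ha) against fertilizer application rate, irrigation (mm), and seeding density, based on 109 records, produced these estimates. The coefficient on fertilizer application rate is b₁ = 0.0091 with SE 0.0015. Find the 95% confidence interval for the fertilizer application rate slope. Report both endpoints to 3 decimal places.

df = n − k − 1 = 109 − 3 − 1 = 105.
t* = t_{0.025, 105} = 1.982815.
Margin = t* × SE = 1.982815 × 0.0015 = 0.00297.
CI: 0.0091 ± 0.00297 → (0.006, 0.012).
With 95% confidence, each one-unit increase in fertilizer application rate is associated with a change of between 0.006 and 0.012 tonnes/ha in crop yield, holding the other predictors fixed.

(0.006, 0.012)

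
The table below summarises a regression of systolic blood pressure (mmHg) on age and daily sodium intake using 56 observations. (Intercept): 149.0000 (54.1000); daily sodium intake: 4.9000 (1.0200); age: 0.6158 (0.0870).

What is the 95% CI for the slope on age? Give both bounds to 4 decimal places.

Read off: b = 0.6158, SE = 0.0870 for age.
df = n − k − 1 = 56 − 2 − 1 = 53.
t* = t_{0.025, 53} = 2.005746.
Margin = t* × SE = 2.005746 × 0.0870 = 0.174500.
CI: 0.6158 ± 0.174500 → (0.4413, 0.7903).

(0.4413, 0.7903)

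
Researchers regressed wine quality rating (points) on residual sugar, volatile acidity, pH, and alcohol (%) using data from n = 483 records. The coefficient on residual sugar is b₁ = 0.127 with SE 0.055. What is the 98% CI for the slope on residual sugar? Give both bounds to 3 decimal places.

df = n − k − 1 = 483 − 4 − 1 = 478.
t* = t_{0.01, 478} = 2.334174.
Margin = t* × SE = 2.334174 × 0.055 = 0.12838.
CI: 0.127 ± 0.12838 → (-0.001, 0.255).
With 98% confidence, each one-unit increase in residual sugar is associated with a change of between -0.001 and 0.255 points in wine quality rating, holding the other predictors fixed.

(-0.001, 0.255)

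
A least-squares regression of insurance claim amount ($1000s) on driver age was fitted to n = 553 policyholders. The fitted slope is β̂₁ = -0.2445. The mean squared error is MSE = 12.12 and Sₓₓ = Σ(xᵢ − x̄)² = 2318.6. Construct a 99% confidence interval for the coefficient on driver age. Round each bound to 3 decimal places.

(-0.431, -0.058)

SE(β̂₁) = √(MSE/Sₓₓ) = √(12.12/2318.6) = 0.0723.
df = n − 2 = 551.
t* = t_{0.005, 551} = 2.584781.
Margin = t* × SE = 2.584781 × 0.0723 = 0.18688.
CI: -0.2445 ± 0.18688 → (-0.431, -0.058).
With 99% confidence, each one-unit increase in driver age is associated with a change of between -0.431 and -0.058 $1000s in insurance claim amount.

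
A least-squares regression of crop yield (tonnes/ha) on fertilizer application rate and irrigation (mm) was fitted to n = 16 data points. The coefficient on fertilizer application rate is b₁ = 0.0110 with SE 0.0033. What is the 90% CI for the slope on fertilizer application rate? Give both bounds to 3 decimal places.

(0.005, 0.017)

df = n − k − 1 = 16 − 2 − 1 = 13.
t* = t_{0.05, 13} = 1.770933.
Margin = t* × SE = 1.770933 × 0.0033 = 0.00584.
CI: 0.0110 ± 0.00584 → (0.005, 0.017).
With 90% confidence, each one-unit increase in fertilizer application rate is associated with a change of between 0.005 and 0.017 tonnes/ha in crop yield, holding the other predictors fixed.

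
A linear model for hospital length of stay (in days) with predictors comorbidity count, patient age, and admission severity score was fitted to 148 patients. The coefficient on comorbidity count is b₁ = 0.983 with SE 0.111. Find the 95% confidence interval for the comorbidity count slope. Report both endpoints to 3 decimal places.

(0.764, 1.202)

df = n − k − 1 = 148 − 3 − 1 = 144.
t* = t_{0.025, 144} = 1.976575.
Margin = t* × SE = 1.976575 × 0.111 = 0.21940.
CI: 0.983 ± 0.21940 → (0.764, 1.202).
With 95% confidence, each one-unit increase in comorbidity count is associated with a change of between 0.764 and 1.202 days in hospital length of stay, holding the other predictors fixed.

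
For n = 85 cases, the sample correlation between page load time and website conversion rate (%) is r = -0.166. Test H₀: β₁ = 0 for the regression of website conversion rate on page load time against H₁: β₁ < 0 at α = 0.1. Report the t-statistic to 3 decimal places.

t = r·√(n − 2)/√(1 − r²) = -0.166·√83/√0.972444 = -1.534.
df = n − 2 = 83.
One-sided p ≈ 0.0645, which is < 0.1, so reject H₀.
There is evidence of a linear association between page load time and website conversion rate.

t = -1.534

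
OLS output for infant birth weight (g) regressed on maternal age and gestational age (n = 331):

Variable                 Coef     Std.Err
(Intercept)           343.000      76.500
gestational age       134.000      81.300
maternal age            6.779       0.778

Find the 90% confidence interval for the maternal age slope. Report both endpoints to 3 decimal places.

Read off: b = 6.779, SE = 0.778 for maternal age.
df = n − k − 1 = 331 − 2 − 1 = 328.
t* = t_{0.05, 328} = 1.649512.
Margin = t* × SE = 1.649512 × 0.778 = 1.28332.
CI: 6.779 ± 1.28332 → (5.496, 8.062).

(5.496, 8.062)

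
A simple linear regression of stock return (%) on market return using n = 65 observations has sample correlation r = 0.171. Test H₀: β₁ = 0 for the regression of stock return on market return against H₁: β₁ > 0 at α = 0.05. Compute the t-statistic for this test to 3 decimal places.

t = 1.378

t = r·√(n − 2)/√(1 − r²) = 0.171·√63/√0.970759 = 1.378.
df = n − 2 = 63.
One-sided p ≈ 0.0866, which is ≥ 0.05, so fail to reject H₀.
The data do not give significant evidence of a linear association between market return and stock return.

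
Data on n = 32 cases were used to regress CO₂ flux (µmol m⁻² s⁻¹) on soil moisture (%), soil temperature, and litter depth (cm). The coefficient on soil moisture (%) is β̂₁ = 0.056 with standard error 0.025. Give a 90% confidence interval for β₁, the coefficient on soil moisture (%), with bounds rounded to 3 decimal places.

df = n − k − 1 = 32 − 3 − 1 = 28.
t* = t_{0.05, 28} = 1.701131.
Margin = t* × SE = 1.701131 × 0.025 = 0.04253.
CI: 0.056 ± 0.04253 → (0.013, 0.099).
With 90% confidence, each one-unit increase in soil moisture (%) is associated with a change of between 0.013 and 0.099 µmol m⁻² s⁻¹ in CO₂ flux, holding the other predictors fixed.

(0.013, 0.099)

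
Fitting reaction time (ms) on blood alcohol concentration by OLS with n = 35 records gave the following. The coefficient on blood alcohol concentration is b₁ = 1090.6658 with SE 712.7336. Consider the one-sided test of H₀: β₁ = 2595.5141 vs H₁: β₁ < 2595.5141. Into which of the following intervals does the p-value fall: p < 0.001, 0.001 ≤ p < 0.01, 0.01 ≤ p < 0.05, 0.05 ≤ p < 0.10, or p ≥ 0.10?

0.01 ≤ p < 0.05

t = (1090.6658 − 2595.5141) / 712.7336 = -2.111.
df = n − 2 = 35 − 2 = 33.
One-sided p = P(T_{33} < t) ≈ 0.0212.
So 0.01 ≤ p < 0.05.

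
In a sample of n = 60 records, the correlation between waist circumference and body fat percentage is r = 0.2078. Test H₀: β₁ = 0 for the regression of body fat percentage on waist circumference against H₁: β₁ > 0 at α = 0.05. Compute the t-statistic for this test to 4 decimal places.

t = 1.6179

t = r·√(n − 2)/√(1 − r²) = 0.2078·√58/√0.956819 = 1.6179.
df = n − 2 = 58.
One-sided p ≈ 0.0556, which is ≥ 0.05, so fail to reject H₀.
The data do not give significant evidence of a linear association between waist circumference and body fat percentage.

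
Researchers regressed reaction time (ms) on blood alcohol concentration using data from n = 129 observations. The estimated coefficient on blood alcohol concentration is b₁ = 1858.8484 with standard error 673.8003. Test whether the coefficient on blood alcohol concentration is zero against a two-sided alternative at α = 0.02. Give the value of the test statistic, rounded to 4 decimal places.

H₀: β₁ = 0 vs H₁: β₁ ≠ 0.
t = (b₁ − β₁⁰)/SE = 1858.8484 / 673.8003 = 2.7588.
df = n − 2 = 129 − 2 = 127.
Two-sided p ≈ 0.0067, which is < 0.02, so reject H₀.
There is evidence that blood alcohol concentration is associated with reaction time.

t = 2.7588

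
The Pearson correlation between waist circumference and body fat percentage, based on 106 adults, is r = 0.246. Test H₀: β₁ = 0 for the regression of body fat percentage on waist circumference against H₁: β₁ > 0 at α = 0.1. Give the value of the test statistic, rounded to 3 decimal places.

t = 2.588

t = r·√(n − 2)/√(1 − r²) = 0.246·√104/√0.939484 = 2.588.
df = n − 2 = 104.
One-sided p ≈ 0.0055, which is < 0.1, so reject H₀.
There is evidence of a linear association between waist circumference and body fat percentage.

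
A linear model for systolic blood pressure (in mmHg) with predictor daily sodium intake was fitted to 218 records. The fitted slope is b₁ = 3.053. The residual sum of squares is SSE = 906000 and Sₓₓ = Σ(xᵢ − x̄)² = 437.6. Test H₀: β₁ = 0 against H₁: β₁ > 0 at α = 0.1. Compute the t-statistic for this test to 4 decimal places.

t = 0.9861

MSE = SSE/(n − 2) = 906000/216 = 4194.44.
SE(b₁) = √(MSE/Sₓₓ) = √(4194.44/437.6) = 3.09598.
t = 3.053 / 3.09598 = 0.9861.
df = n − 2 = 216.
One-sided p ≈ 0.1626, which is ≥ 0.1, so fail to reject H₀.
The data do not give significant evidence that the true slope on daily sodium intake is positive.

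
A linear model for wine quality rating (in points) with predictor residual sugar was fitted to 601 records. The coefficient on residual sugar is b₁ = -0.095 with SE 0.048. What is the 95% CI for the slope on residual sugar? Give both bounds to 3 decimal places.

df = n − 2 = 601 − 2 = 599.
t* = t_{0.025, 599} = 1.963932.
Margin = t* × SE = 1.963932 × 0.048 = 0.09427.
CI: -0.095 ± 0.09427 → (-0.189, -0.001).
With 95% confidence, each one-unit increase in residual sugar is associated with a change of between -0.189 and -0.001 points in wine quality rating.

(-0.189, -0.001)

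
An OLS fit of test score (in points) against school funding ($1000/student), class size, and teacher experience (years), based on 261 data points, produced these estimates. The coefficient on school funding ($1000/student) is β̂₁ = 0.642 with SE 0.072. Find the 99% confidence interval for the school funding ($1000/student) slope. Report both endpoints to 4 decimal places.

(0.4552, 0.8288)

df = n − k − 1 = 261 − 3 − 1 = 257.
t* = t_{0.005, 257} = 2.595094.
Margin = t* × SE = 2.595094 × 0.072 = 0.186847.
CI: 0.642 ± 0.186847 → (0.4552, 0.8288).
With 99% confidence, each one-unit increase in school funding ($1000/student) is associated with a change of between 0.4552 and 0.8288 points in test score, holding the other predictors fixed.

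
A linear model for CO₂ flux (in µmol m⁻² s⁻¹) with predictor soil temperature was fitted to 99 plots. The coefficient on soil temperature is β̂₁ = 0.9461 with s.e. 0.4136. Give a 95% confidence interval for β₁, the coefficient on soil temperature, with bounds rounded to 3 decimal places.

df = n − 2 = 99 − 2 = 97.
t* = t_{0.025, 97} = 1.984723.
Margin = t* × SE = 1.984723 × 0.4136 = 0.82088.
CI: 0.9461 ± 0.82088 → (0.125, 1.767).
With 95% confidence, each one-unit increase in soil temperature is associated with a change of between 0.125 and 1.767 µmol m⁻² s⁻¹ in CO₂ flux.

(0.125, 1.767)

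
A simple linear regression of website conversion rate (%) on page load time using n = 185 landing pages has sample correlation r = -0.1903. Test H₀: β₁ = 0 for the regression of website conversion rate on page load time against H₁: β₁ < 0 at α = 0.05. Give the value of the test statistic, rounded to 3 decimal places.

t = r·√(n − 2)/√(1 − r²) = -0.1903·√183/√0.963786 = -2.622.
df = n − 2 = 183.
One-sided p ≈ 0.0047, which is < 0.05, so reject H₀.
There is evidence of a linear association between page load time and website conversion rate.

t = -2.622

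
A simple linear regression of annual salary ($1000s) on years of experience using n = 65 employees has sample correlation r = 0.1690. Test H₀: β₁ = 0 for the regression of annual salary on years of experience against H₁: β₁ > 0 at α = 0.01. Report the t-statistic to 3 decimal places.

t = 1.361

t = r·√(n − 2)/√(1 − r²) = 0.1690·√63/√0.971439 = 1.361.
df = n − 2 = 63.
One-sided p ≈ 0.0892, which is ≥ 0.01, so fail to reject H₀.
The data do not give significant evidence of a linear association between years of experience and annual salary.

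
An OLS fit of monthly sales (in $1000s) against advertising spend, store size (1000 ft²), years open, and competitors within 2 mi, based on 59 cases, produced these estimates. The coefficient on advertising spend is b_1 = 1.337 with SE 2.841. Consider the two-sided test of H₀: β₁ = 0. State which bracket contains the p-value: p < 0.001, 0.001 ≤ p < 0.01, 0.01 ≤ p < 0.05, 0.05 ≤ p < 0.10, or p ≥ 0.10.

t = 1.337 / 2.841 = 0.471.
df = n − k − 1 = 59 − 4 − 1 = 54.
Two-sided p = 2·P(T_{54} > |t|) ≈ 0.6398.
So p ≥ 0.10.

p ≥ 0.10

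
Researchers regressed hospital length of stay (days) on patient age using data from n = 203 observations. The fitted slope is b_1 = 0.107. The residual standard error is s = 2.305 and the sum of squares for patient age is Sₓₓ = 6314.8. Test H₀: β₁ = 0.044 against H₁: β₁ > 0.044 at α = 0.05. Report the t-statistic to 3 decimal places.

t = 2.172

SE(b_1) = s/√Sₓₓ = 2.305/√6314.8 = 0.0290062.
t = (0.107 − 0.044) / 0.0290062 = 2.172.
df = n − 2 = 201.
One-sided p ≈ 0.0155, which is < 0.05, so reject H₀.
There is evidence that the true slope on patient age exceeds 0.044 days per unit.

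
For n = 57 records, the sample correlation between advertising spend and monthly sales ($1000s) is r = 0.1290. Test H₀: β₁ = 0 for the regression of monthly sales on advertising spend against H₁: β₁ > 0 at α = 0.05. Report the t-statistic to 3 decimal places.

t = 0.965

t = r·√(n − 2)/√(1 − r²) = 0.1290·√55/√0.983359 = 0.965.
df = n − 2 = 55.
One-sided p ≈ 0.1694, which is ≥ 0.05, so fail to reject H₀.
The data do not give significant evidence of a linear association between advertising spend and monthly sales.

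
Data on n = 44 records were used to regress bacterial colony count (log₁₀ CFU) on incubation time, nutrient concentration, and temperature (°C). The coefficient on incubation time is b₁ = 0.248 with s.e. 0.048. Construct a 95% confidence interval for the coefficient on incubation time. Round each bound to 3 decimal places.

df = n − k − 1 = 44 − 3 − 1 = 40.
t* = t_{0.025, 40} = 2.021075.
Margin = t* × SE = 2.021075 × 0.048 = 0.09701.
CI: 0.248 ± 0.09701 → (0.151, 0.345).
With 95% confidence, each one-unit increase in incubation time is associated with a change of between 0.151 and 0.345 log₁₀ CFU in bacterial colony count, holding the other predictors fixed.

(0.151, 0.345)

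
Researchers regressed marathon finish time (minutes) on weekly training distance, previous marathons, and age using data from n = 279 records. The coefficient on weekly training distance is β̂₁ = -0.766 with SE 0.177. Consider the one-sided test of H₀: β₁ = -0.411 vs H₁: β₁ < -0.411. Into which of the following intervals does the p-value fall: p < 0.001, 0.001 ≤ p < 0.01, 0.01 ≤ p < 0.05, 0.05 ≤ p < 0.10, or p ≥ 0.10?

0.01 ≤ p < 0.05

t = (-0.766 − (-0.411)) / 0.177 = -2.006.
df = n − k − 1 = 279 − 3 − 1 = 275.
One-sided p = P(T_{275} < t) ≈ 0.0229.
So 0.01 ≤ p < 0.05.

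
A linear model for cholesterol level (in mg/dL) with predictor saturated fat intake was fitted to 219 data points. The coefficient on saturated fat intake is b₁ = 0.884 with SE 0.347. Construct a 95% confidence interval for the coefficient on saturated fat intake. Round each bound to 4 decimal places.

(0.2001, 1.5679)

df = n − 2 = 219 − 2 = 217.
t* = t_{0.025, 217} = 1.970956.
Margin = t* × SE = 1.970956 × 0.347 = 0.683922.
CI: 0.884 ± 0.683922 → (0.2001, 1.5679).
With 95% confidence, each one-unit increase in saturated fat intake is associated with a change of between 0.2001 and 1.5679 mg/dL in cholesterol level.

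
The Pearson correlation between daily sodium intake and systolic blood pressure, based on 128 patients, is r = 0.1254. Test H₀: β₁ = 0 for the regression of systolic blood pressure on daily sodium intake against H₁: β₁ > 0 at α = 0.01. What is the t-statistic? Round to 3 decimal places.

t = 1.419

t = r·√(n − 2)/√(1 − r²) = 0.1254·√126/√0.984275 = 1.419.
df = n − 2 = 126.
One-sided p ≈ 0.0792, which is ≥ 0.01, so fail to reject H₀.
The data do not give significant evidence of a linear association between daily sodium intake and systolic blood pressure.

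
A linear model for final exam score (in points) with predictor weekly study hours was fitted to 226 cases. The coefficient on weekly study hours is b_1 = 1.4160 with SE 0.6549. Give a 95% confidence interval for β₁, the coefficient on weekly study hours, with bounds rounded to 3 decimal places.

(0.125, 2.707)

df = n − 2 = 226 − 2 = 224.
t* = t_{0.025, 224} = 1.970611.
Margin = t* × SE = 1.970611 × 0.6549 = 1.29055.
CI: 1.4160 ± 1.29055 → (0.125, 2.707).
With 95% confidence, each one-unit increase in weekly study hours is associated with a change of between 0.125 and 2.707 points in final exam score.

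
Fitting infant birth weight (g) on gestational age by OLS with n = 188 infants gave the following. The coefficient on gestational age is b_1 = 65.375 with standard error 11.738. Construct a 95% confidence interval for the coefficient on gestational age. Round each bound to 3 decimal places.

(42.218, 88.532)

df = n − 2 = 188 − 2 = 186.
t* = t_{0.025, 186} = 1.9728.
Margin = t* × SE = 1.9728 × 11.738 = 23.15673.
CI: 65.375 ± 23.15673 → (42.218, 88.532).
With 95% confidence, each one-unit increase in gestational age is associated with a change of between 42.218 and 88.532 g in infant birth weight.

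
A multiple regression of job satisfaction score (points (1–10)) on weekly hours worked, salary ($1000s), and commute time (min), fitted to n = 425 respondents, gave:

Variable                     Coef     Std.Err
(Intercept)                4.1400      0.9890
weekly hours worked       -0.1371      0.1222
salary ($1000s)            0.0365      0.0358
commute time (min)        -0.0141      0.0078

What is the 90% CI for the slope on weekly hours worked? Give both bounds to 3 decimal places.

(-0.339, 0.064)

Read off: b = -0.1371, SE = 0.1222 for weekly hours worked.
df = n − k − 1 = 425 − 3 − 1 = 421.
t* = t_{0.05, 421} = 1.648481.
Margin = t* × SE = 1.648481 × 0.1222 = 0.20144.
CI: -0.1371 ± 0.20144 → (-0.339, 0.064).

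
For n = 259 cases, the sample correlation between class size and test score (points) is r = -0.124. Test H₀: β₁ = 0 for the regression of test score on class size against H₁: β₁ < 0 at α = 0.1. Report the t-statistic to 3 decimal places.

t = r·√(n − 2)/√(1 − r²) = -0.124·√257/√0.984624 = -2.003.
df = n − 2 = 257.
One-sided p ≈ 0.0231, which is < 0.1, so reject H₀.
There is evidence of a linear association between class size and test score.

t = -2.003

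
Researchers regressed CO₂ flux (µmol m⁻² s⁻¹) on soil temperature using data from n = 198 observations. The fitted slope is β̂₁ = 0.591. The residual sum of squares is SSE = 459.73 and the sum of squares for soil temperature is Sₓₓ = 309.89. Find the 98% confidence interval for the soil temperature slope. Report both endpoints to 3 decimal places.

MSE = SSE/(n − 2) = 459.73/196 = 2.34556.
SE(β̂₁) = √(MSE/Sₓₓ) = √(2.34556/309.89) = 0.0870001.
df = n − 2 = 196.
t* = t_{0.01, 196} = 2.345524.
Margin = t* × SE = 2.345524 × 0.0870001 = 0.20406.
CI: 0.591 ± 0.20406 → (0.387, 0.795).
With 98% confidence, each one-unit increase in soil temperature is associated with a change of between 0.387 and 0.795 µmol m⁻² s⁻¹ in CO₂ flux.

(0.387, 0.795)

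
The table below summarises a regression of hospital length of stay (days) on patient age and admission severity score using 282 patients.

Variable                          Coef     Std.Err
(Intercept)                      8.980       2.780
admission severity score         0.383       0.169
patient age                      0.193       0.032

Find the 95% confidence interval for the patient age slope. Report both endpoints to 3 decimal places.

(0.130, 0.256)

Read off: b = 0.193, SE = 0.032 for patient age.
df = n − k − 1 = 282 − 2 − 1 = 279.
t* = t_{0.025, 279} = 1.968503.
Margin = t* × SE = 1.968503 × 0.032 = 0.06299.
CI: 0.193 ± 0.06299 → (0.130, 0.256).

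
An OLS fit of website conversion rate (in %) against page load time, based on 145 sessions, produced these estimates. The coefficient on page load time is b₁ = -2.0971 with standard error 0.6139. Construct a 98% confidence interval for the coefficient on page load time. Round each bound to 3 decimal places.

df = n − 2 = 145 − 2 = 143.
t* = t_{0.01, 143} = 2.352707.
Margin = t* × SE = 2.352707 × 0.6139 = 1.44433.
CI: -2.0971 ± 1.44433 → (-3.541, -0.653).
With 98% confidence, each one-unit increase in page load time is associated with a change of between -3.541 and -0.653 % in website conversion rate.

(-3.541, -0.653)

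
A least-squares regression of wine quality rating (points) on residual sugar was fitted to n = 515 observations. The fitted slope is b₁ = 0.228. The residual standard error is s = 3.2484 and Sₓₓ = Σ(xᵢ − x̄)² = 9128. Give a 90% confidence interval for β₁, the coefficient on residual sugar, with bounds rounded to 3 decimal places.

SE(b₁) = s/√Sₓₓ = 3.2484/√9128 = 0.0340002.
df = n − 2 = 513.
t* = t_{0.05, 513} = 1.647829.
Margin = t* × SE = 1.647829 × 0.0340002 = 0.05603.
CI: 0.228 ± 0.05603 → (0.172, 0.284).
With 90% confidence, each one-unit increase in residual sugar is associated with a change of between 0.172 and 0.284 points in wine quality rating.

(0.172, 0.284)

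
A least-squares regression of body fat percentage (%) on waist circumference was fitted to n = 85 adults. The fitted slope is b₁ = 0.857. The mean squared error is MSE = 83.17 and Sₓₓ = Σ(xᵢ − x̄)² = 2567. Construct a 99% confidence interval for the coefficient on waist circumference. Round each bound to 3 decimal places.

SE(b₁) = √(MSE/Sₓₓ) = √(83.17/2567) = 0.179999.
df = n − 2 = 83.
t* = t_{0.005, 83} = 2.636369.
Margin = t* × SE = 2.636369 × 0.179999 = 0.47454.
CI: 0.857 ± 0.47454 → (0.382, 1.332).
With 99% confidence, each one-unit increase in waist circumference is associated with a change of between 0.382 and 1.332 % in body fat percentage.

(0.382, 1.332)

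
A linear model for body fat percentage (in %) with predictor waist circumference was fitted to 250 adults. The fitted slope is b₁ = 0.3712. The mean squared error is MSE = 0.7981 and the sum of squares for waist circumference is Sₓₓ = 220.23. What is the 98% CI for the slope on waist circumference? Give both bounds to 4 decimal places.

(0.2302, 0.5122)

SE(b₁) = √(MSE/Sₓₓ) = √(0.7981/220.23) = 0.0601992.
df = n − 2 = 248.
t* = t_{0.01, 248} = 2.341478.
Margin = t* × SE = 2.341478 × 0.0601992 = 0.140955.
CI: 0.3712 ± 0.140955 → (0.2302, 0.5122).
With 98% confidence, each one-unit increase in waist circumference is associated with a change of between 0.2302 and 0.5122 % in body fat percentage.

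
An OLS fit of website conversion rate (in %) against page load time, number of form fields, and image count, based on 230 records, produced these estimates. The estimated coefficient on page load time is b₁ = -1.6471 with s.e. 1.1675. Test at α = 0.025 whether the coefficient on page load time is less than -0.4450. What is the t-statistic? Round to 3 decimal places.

t = -1.030

H₀: β₁ = -0.4450 vs H₁: β₁ < -0.4450.
t = (b₁ − β₁⁰)/SE = (-1.6471 − (-0.4450)) / 1.1675 = -1.030.
df = n − k − 1 = 230 − 3 − 1 = 226.
One-sided p ≈ 0.1521, which is ≥ 0.025, so fail to reject H₀.
The data do not give significant evidence that the true slope on page load time is below -0.4450 % per unit, holding the other predictors fixed.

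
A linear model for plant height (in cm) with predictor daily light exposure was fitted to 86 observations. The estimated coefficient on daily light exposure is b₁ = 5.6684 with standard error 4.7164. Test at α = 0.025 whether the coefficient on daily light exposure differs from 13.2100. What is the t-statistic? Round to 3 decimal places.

t = -1.599

H₀: β₁ = 13.2100 vs H₁: β₁ ≠ 13.2100.
t = (b₁ − β₁⁰)/SE = (5.6684 − 13.2100) / 4.7164 = -1.599.
df = n − 2 = 86 − 2 = 84.
Two-sided p ≈ 0.1136, which is ≥ 0.025, so fail to reject H₀.
The data are consistent with a true slope of 13.2100 cm per unit of daily light exposure.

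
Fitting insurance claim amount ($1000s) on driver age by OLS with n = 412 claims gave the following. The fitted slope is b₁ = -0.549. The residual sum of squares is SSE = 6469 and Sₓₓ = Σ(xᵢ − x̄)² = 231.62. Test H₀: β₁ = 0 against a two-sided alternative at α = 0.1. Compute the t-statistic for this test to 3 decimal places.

t = -2.103

MSE = SSE/(n − 2) = 6469/410 = 15.778.
SE(b₁) = √(MSE/Sₓₓ) = √(15.778/231.62) = 0.260999.
t = -0.549 / 0.260999 = -2.103.
df = n − 2 = 410.
Two-sided p ≈ 0.0360, which is < 0.1, so reject H₀.
There is evidence that driver age is associated with insurance claim amount.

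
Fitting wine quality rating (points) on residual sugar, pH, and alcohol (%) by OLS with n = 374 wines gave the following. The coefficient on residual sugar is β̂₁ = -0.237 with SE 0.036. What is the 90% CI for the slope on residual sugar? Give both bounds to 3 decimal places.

(-0.296, -0.178)

df = n − k − 1 = 374 − 3 − 1 = 370.
t* = t_{0.05, 370} = 1.648982.
Margin = t* × SE = 1.648982 × 0.036 = 0.05936.
CI: -0.237 ± 0.05936 → (-0.296, -0.178).
With 90% confidence, each one-unit increase in residual sugar is associated with a change of between -0.296 and -0.178 points in wine quality rating, holding the other predictors fixed.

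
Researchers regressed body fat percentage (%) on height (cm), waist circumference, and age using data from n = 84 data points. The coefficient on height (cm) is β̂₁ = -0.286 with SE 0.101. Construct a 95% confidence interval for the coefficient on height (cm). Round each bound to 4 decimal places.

df = n − k − 1 = 84 − 3 − 1 = 80.
t* = t_{0.025, 80} = 1.990063.
Margin = t* × SE = 1.990063 × 0.101 = 0.200996.
CI: -0.286 ± 0.200996 → (-0.4870, -0.0850).
With 95% confidence, each one-unit increase in height (cm) is associated with a change of between -0.4870 and -0.0850 % in body fat percentage, holding the other predictors fixed.

(-0.4870, -0.0850)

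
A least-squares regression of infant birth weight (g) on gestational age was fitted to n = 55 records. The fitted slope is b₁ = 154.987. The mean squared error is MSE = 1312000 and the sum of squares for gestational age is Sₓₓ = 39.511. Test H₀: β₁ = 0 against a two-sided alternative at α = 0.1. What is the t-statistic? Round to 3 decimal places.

t = 0.851

SE(b₁) = √(MSE/Sₓₓ) = √(1.312e+06/39.511) = 182.225.
t = 154.987 / 182.225 = 0.851.
df = n − 2 = 53.
Two-sided p ≈ 0.3989, which is ≥ 0.1, so fail to reject H₀.
The data do not give significant evidence of an association between gestational age and infant birth weight.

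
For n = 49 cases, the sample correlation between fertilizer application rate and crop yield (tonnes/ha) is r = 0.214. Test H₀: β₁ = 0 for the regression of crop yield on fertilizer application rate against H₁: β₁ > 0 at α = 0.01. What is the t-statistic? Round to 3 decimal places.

t = 1.502

t = r·√(n − 2)/√(1 − r²) = 0.214·√47/√0.954204 = 1.502.
df = n − 2 = 47.
One-sided p ≈ 0.0699, which is ≥ 0.01, so fail to reject H₀.
The data do not give significant evidence of a linear association between fertilizer application rate and crop yield.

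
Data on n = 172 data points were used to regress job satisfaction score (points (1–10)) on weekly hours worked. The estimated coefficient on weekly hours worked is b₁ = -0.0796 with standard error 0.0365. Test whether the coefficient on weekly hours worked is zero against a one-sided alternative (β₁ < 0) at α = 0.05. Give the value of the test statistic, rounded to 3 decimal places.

H₀: β₁ = 0 vs H₁: β₁ < 0.
t = (b₁ − β₁⁰)/SE = -0.0796 / 0.0365 = -2.181.
df = n − 2 = 172 − 2 = 170.
One-sided p ≈ 0.0153, which is < 0.05, so reject H₀.
There is evidence that the true slope on weekly hours worked is negative.

t = -2.181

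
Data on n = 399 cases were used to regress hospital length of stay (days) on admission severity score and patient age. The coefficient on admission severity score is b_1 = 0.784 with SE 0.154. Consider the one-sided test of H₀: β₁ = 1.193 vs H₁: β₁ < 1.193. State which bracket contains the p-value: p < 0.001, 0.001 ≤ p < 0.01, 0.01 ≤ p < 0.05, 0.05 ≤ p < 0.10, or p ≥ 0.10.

t = (0.784 − 1.193) / 0.154 = -2.656.
df = n − k − 1 = 399 − 2 − 1 = 396.
One-sided p = P(T_{396} < t) ≈ 0.0041.
So 0.001 ≤ p < 0.01.

0.001 ≤ p < 0.01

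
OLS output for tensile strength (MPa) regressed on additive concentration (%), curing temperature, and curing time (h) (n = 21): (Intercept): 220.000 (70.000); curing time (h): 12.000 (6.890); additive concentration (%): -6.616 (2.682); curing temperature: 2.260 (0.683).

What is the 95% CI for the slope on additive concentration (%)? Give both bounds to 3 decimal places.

Read off: b = -6.616, SE = 2.682 for additive concentration (%).
df = n − k − 1 = 21 − 3 − 1 = 17.
t* = t_{0.025, 17} = 2.109816.
Margin = t* × SE = 2.109816 × 2.682 = 5.65853.
CI: -6.616 ± 5.65853 → (-12.275, -0.957).

(-12.275, -0.957)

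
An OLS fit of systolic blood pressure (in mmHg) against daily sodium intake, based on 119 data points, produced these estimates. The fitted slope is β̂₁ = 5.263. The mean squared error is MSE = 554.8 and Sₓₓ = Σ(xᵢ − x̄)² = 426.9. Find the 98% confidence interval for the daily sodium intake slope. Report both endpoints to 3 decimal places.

(2.574, 7.952)

SE(β̂₁) = √(MSE/Sₓₓ) = √(554.8/426.9) = 1.14.
df = n − 2 = 117.
t* = t_{0.01, 117} = 2.358642.
Margin = t* × SE = 2.358642 × 1.14 = 2.68885.
CI: 5.263 ± 2.68885 → (2.574, 7.952).
With 98% confidence, each one-unit increase in daily sodium intake is associated with a change of between 2.574 and 7.952 mmHg in systolic blood pressure.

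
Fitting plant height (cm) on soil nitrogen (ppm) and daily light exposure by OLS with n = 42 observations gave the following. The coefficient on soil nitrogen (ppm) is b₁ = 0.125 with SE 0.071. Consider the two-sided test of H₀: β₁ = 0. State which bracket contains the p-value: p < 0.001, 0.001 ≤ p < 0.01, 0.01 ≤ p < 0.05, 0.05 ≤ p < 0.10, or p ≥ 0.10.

t = 0.125 / 0.071 = 1.761.
df = n − k − 1 = 42 − 2 − 1 = 39.
Two-sided p = 2·P(T_{39} > |t|) ≈ 0.0862.
So 0.05 ≤ p < 0.10.

0.05 ≤ p < 0.10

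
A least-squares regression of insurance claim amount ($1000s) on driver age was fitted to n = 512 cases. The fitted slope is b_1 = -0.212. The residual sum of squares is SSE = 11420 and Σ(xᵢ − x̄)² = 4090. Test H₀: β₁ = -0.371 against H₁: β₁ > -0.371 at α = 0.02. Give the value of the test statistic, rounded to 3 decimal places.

t = 2.149

MSE = SSE/(n − 2) = 11420/510 = 22.3922.
SE(b_1) = √(MSE/Sₓₓ) = √(22.3922/4090) = 0.0739923.
t = (-0.212 − (-0.371)) / 0.0739923 = 2.149.
df = n − 2 = 510.
One-sided p ≈ 0.0161, which is < 0.02, so reject H₀.
There is evidence that the true slope on driver age exceeds -0.371 $1000s per unit.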